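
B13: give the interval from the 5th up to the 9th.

Spelling the chord: B, D#, F#, A, C#, G#.
The 5th is F# and the 9th is C#.
From F# to C# is 7 semitones, exactly the perfect fifth.

perfect fifth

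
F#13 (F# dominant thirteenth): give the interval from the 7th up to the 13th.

major seventh

F#13: F# A# C# E G# D#.
The 7th is E and the 13th is D#.
E up to D# spans 7 letter names and 11 semitones — a major seventh.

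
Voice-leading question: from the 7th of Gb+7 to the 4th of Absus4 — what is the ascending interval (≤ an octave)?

Gb+7 has Fb as its 7th, and Absus4 has Db as its 4th.
Fb up to Db spans 6 letter names and 9 semitones — a major sixth.

major sixth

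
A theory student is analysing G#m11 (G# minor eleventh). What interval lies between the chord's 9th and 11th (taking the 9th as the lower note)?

G#m11 is spelled G# B D# F# A# C#.
That puts A# below C#.
From A# to C#: 3 semitones over a third = minor.

minor 3rd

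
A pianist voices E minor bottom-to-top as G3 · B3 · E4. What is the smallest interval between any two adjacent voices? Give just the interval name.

M3

Adjacent intervals: G3→B3 = major third; B3→E4 = perfect fourth.
The smallest is G3 to B3, a major third (4 semitones).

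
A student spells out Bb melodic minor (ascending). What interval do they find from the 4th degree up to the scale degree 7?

Bb melodic minor: Bb C Db Eb F G A.
The 4th degree is Eb and the 7th scale degree is A.
Eb up to A is 6 semitones, a half step wider than a perfect fourth, so the interval is augmented.

A4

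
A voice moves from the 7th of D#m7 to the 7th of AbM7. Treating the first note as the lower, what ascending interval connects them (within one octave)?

The 7th of D#m7 is C#; the 7th of AbM7 is G.
5 letter names make it a fifth; at 6 semitones (a half step narrower than perfect) the quality is diminished.

diminished fifth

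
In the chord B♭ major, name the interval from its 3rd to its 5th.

Spelling the chord: B♭, D, F.
The 3rd is D and the 5th is F.
From D to F: 3 semitones over a third = minor.

m3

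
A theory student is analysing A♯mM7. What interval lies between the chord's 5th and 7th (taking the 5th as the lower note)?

major third

Spelling the chord: A♯-C♯-E♯-G𝄪.
That puts E♯ below G𝄪.
From E♯ to G𝄪 is 4 semitones, exactly the major third.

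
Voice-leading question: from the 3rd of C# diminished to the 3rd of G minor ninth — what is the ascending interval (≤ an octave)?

d5

The 3rd of C# diminished is E; the 3rd of G minor ninth is Bb.
From E to Bb: 6 semitones over a fifth = diminished.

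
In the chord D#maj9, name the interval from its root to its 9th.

major ninth

D# major ninth: D# F## A# C## E#.
Root = D#; 9th = E#.
Counting 9 letters and 14 half steps from D# gives a major ninth.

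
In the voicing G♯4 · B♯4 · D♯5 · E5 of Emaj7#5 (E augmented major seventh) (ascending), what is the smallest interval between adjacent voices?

Adjacent intervals: G♯4→B♯4 = major third; B♯4→D♯5 = minor third; D♯5→E5 = minor second.
The smallest is D♯5 to E5, a minor second (1 semitone).

minor second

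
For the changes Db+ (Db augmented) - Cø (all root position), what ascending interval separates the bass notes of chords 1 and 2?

The roots are Db and C.
From Db to C is 11 semitones, exactly the major seventh.

major 7th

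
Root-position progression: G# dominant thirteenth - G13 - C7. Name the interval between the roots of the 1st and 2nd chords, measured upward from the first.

diminished octave

The roots are G# and G.
8 letter names make it an octave; at 11 semitones (a half step narrower than perfect) the quality is diminished.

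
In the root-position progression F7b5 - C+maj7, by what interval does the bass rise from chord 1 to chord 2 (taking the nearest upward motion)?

The roots are F and C.
Counting 5 letters and 7 half steps from F gives a perfect fifth.

perfect fifth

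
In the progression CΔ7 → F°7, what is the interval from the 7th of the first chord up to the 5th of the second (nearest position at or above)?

diminished second

CΔ7 has B as its 7th, and F°7 has Cb as its 5th.
2 letter names make it a second; at 0 semitones (a whole step narrower than major) the quality is diminished.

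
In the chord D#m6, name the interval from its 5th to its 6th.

The chord tones of D#min6 (D# minor sixth) are D#, F#, A#, B#.
That puts A# below B#.
Counting 2 letters and 2 half steps from A# gives a major second.

major 2nd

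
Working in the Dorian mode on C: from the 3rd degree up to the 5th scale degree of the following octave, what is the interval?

M10

C dorian: C D Eb F G A Bb.
3rd degree = Eb; scale degree 5 (up an octave) = G.
Counting 10 letters and 16 half steps from Eb gives a major tenth.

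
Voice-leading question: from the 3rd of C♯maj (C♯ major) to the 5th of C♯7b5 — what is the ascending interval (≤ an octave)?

diminished third

The 3rd of C♯maj (C♯ major) is E♯; the 5th of C♯7b5 is G.
E♯ up to G is 2 semitones, a whole step narrower than a major third, so the interval is diminished.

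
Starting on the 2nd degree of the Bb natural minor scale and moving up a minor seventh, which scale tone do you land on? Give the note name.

Bb

The scale is Bb C Db Eb F Gb Ab.
The 2nd degree is C; a minor seventh above that is Bb — scale degree 1.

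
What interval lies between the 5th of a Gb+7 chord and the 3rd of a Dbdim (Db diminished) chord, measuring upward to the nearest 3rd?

diminished third

Gb+7 has D as its 5th, and Dbdim (Db diminished) has Fb as its 3rd.
D up to Fb is 2 semitones, a whole step narrower than a major third, so the interval is diminished.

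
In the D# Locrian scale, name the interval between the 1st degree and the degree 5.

diminished fifth

Spelling the D# Locrian scale: D# E F# G# A B C#.
So we need the interval from D# up to A.
D# up to A is 6 semitones, a half step narrower than a perfect fifth, so the interval is diminished.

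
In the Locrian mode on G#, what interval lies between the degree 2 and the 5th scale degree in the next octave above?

G# locrian: G# A B C# D E F#.
So we need the interval from A up to D.
A up to D spans 11 letter names and 17 semitones — a perfect eleventh.

perfect eleventh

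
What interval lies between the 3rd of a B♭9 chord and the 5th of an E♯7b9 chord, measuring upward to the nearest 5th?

augmented sixth

The 3rd of B♭9 is D; the 5th of E♯7b9 is B♯.
From D to B♯: 10 semitones over a sixth = augmented.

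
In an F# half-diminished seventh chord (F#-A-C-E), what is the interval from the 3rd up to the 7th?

perfect fifth

So we need the interval from A up to E.
A up to E spans 5 letter names and 7 semitones — a perfect fifth.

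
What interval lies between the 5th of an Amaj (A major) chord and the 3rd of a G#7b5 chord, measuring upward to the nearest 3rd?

A5

Amaj (A major) has E as its 5th, and G#7b5 has B# as its 3rd.
From E to B#: 8 semitones over a fifth = augmented.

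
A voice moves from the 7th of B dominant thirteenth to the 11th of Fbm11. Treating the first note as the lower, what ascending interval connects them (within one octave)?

The 7th of B dominant thirteenth is A; the 11th of Fbm11 is Bbb.
From A to Bbb: 0 semitones over a second = diminished.

diminished second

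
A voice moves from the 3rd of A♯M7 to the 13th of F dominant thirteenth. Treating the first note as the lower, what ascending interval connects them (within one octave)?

diminished second

A♯M7 has C𝄪 as its 3rd, and F dominant thirteenth has D as its 13th.
C𝄪 up to D is 0 semitones, a whole step narrower than a major second, so the interval is diminished.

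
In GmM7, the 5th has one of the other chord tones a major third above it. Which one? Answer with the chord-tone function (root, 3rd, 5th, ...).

7th

The chord tones of G minor-major seventh are G–Bb–D–F#.
The 5th is D. A major third above D is F#.
F# is the chord's 7th.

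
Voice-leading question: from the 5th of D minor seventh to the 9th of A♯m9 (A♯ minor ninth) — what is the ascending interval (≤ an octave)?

D minor seventh has A as its 5th, and A♯m9 (A♯ minor ninth) has B♯ as its 9th.
2 letter names make it a second; at 3 semitones (a half step wider than major) the quality is augmented.

augmented second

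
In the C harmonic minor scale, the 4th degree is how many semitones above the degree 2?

The scale is C D E♭ F G A♭ B.
D up to F is a minor third — 3 semitones.

3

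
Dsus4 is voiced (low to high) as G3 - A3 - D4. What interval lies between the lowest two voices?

Those voices are G3 and A3.
Counting 2 letters and 2 half steps from G gives a major second.

M2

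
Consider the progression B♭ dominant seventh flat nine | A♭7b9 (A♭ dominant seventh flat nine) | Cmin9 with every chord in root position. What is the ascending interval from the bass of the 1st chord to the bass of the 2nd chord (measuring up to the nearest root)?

The roots are B♭ and A♭.
7 letter names make it a seventh; at 10 semitones (a half step narrower than major) the quality is minor.

minor seventh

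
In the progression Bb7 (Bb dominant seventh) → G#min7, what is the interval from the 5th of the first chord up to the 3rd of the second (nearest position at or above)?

The 5th of Bb7 (Bb dominant seventh) is F; the 3rd of G#min7 is B.
4 letter names make it a fourth; at 6 semitones (a half step wider than perfect) the quality is augmented.

augmented fourth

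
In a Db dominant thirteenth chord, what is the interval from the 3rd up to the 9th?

Db dominant thirteenth: Db-F-Ab-Cb-Eb-Bb.
So we need the interval from F up to Eb.
F up to Eb is 10 semitones, a half step narrower than a major seventh, so the interval is minor.

minor 7th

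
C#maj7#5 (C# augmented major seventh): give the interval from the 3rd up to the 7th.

Spelling the chord: C#–E#–G##–B#.
That puts E# below B#.
E# up to B# spans 5 letter names and 7 semitones — a perfect fifth.

perfect 5th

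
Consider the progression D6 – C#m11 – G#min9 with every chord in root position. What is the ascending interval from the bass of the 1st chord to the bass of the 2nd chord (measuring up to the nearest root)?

M7

The roots are D and C#.
From D to C# is 11 semitones, exactly the major seventh.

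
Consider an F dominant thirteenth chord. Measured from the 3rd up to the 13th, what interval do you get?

perfect eleventh

The chord tones of F13 (F dominant thirteenth) are F-A-C-Eb-G-D.
3rd = A; 13th = D.
From A to D is 17 semitones, exactly the perfect eleventh.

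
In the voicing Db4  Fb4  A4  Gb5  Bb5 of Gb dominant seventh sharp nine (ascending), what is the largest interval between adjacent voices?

Adjacent intervals: Db4→Fb4 = minor third; Fb4→A4 = augmented third; A4→Gb5 = diminished seventh; Gb5→Bb5 = major third.
The largest is A4 to Gb5, a diminished seventh (9 semitones).

diminished seventh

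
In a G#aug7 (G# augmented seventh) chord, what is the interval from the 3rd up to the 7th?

G#+7 is spelled G# B# D## F#.
The 3rd is B# and the 7th is F#.
B# up to F# is 6 semitones, a half step narrower than a perfect fifth, so the interval is diminished.
This 3–7 tritone is the characteristic tension at the heart of the dominant sound.

diminished 5th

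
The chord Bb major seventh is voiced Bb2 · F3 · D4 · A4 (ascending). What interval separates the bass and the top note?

The outer voices are Bb2 and A4.
Bb up to A spans 14 letter names and 23 semitones — a major fourteenth.

major 14th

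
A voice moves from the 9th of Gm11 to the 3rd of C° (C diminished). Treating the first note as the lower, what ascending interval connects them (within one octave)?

diminished 5th

The 9th of Gm11 is A; the 3rd of C° (C diminished) is E♭.
From A to E♭: 6 semitones over a fifth = diminished.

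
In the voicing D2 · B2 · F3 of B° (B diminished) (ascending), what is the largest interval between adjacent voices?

major sixth

Adjacent intervals: D2→B2 = major sixth; B2→F3 = diminished fifth.
The largest is D2 to B2, a major sixth (9 semitones).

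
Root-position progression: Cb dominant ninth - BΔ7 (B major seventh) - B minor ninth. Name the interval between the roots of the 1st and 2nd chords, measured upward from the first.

The roots are Cb and B.
From Cb to B: 12 semitones over a seventh = augmented.

augmented 7th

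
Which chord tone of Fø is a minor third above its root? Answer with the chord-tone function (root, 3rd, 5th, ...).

Fø7 (F half-diminished seventh) is spelled F, Ab, Cb, Eb.
The root is F. A minor third above F is Ab.
Ab is the chord's 3rd.

3rd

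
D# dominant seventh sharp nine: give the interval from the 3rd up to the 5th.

D#7#9 (D# dominant seventh sharp nine): D#-F##-A#-C#-E##.
That puts F## below A#.
From F## to A#: 3 semitones over a third = minor.

minor third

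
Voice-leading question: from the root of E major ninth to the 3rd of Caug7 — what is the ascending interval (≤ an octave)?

The root of E major ninth is E; the 3rd of Caug7 is E.
E up to E spans 1 letter names and 0 semitones — a perfect unison.

perfect unison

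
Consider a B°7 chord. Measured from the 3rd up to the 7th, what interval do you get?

diminished fifth

B°7: B-D-F-Ab.
So we need the interval from D up to Ab.
From D to Ab: 6 semitones over a fifth = diminished.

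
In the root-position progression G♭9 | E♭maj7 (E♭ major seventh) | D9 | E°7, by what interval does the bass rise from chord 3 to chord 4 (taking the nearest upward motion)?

The roots are D and E.
D up to E spans 2 letter names and 2 semitones — a major second.

M2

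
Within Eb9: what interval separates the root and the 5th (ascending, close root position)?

Eb9 (Eb dominant ninth) is spelled Eb–G–Bb–Db–F.
Root = Eb; 5th = Bb.
From Eb to Bb is 7 semitones, exactly the perfect fifth.

perfect fifth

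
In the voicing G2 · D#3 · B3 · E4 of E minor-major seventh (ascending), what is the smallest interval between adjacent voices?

Adjacent intervals: G2→D#3 = augmented fifth; D#3→B3 = minor sixth; B3→E4 = perfect fourth.
The smallest is B3 to E4, a perfect fourth (5 semitones).

P4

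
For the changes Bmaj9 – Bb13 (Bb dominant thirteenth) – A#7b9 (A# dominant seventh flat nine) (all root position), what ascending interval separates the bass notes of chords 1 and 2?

The roots are B and Bb.
B up to Bb is 11 semitones, a half step narrower than a perfect octave, so the interval is diminished.

diminished octave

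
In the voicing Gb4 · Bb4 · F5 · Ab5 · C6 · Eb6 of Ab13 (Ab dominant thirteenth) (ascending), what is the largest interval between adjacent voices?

Adjacent intervals: Gb4→Bb4 = major third; Bb4→F5 = perfect fifth; F5→Ab5 = minor third; Ab5→C6 = major third; C6→Eb6 = minor third.
The largest is Bb4 to F5, a perfect fifth (7 semitones).

perfect fifth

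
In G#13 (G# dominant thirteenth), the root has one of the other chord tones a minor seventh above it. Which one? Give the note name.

F#

G# dominant thirteenth is spelled G# B# D# F# A# E#.
The root is G#. A minor seventh above G# is F#.
F# is the chord's 7th.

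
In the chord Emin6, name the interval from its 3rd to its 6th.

augmented fourth

Em6: E-G-B-C#.
3rd = G; 6th = C#.
G up to C# is 6 semitones, a half step wider than a perfect fourth, so the interval is augmented.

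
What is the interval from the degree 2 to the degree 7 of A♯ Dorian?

minor sixth

A♯ dorian: A♯ B♯ C♯ D♯ E♯ F𝄪 G♯.
That puts B♯ below G♯.
6 letter names make it a sixth; at 8 semitones (a half step narrower than major) the quality is minor.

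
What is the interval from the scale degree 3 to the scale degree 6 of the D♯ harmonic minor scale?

perfect fourth

Spelling the D♯ harmonic minor scale: D♯ E♯ F♯ G♯ A♯ B C𝄪.
Scale degree 3 = F♯; degree 6 = B.
F♯ up to B spans 4 letter names and 5 semitones — a perfect fourth.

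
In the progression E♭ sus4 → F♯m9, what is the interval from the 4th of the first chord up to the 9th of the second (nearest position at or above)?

The 4th of E♭ sus4 is A♭; the 9th of F♯m9 is G♯.
From A♭ to G♯: 12 semitones over a seventh = augmented.

A7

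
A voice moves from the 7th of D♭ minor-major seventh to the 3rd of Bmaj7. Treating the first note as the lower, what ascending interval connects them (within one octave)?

D♭ minor-major seventh has C as its 7th, and Bmaj7 has D♯ as its 3rd.
C up to D♯ is 3 semitones, a half step wider than a major second, so the interval is augmented.

augmented second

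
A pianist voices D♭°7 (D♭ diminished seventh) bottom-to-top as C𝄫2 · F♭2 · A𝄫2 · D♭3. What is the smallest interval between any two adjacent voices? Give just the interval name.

minor third

Adjacent intervals: C𝄫2→F♭2 = augmented fourth; F♭2→A𝄫2 = minor third; A𝄫2→D♭3 = augmented fourth.
The smallest is F♭2 to A𝄫2, a minor third (3 semitones).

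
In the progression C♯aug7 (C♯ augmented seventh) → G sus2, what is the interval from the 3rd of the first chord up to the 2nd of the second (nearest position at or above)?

The 3rd of C♯aug7 (C♯ augmented seventh) is E♯; the 2nd of G sus2 is A.
From E♯ to A: 4 semitones over a fourth = diminished.

diminished 4th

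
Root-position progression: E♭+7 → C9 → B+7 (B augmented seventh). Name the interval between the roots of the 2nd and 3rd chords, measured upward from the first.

major seventh

The roots are C and B.
From C to B is 11 semitones, exactly the major seventh.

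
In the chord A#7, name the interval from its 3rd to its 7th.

diminished 5th

A# dominant seventh is spelled A# C## E# G#.
3rd = C##; 7th = G#.
5 letter names make it a fifth; at 6 semitones (a half step narrower than perfect) the quality is diminished.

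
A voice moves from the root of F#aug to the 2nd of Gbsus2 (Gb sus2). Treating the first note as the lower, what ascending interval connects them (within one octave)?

diminished third

The root of F#aug is F#; the 2nd of Gbsus2 (Gb sus2) is Ab.
F# up to Ab is 2 semitones, a whole step narrower than a major third, so the interval is diminished.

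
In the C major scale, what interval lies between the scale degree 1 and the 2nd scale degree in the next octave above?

C major: C D E F G A B.
The scale degree 1 is C and the 2nd degree (up an octave) is D.
C up to D spans 9 letter names and 14 semitones — a major ninth.

major 9th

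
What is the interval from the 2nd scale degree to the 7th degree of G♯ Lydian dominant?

G♯ lydian dominant: G♯ A♯ B♯ C𝄪 D♯ E♯ F♯.
The 2nd scale degree is A♯ and the degree 7 is F♯.
A♯ up to F♯ is 8 semitones, a half step narrower than a major sixth, so the interval is minor.

minor sixth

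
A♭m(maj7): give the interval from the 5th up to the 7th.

A♭mM7 (A♭ minor-major seventh) is spelled A♭-C♭-E♭-G.
5th = E♭; 7th = G.
From E♭ to G is 4 semitones, exactly the major third.

major 3rd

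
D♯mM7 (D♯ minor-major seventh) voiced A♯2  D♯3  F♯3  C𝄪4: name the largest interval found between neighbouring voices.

augmented fifth

Adjacent intervals: A♯2→D♯3 = perfect fourth; D♯3→F♯3 = minor third; F♯3→C𝄪4 = augmented fifth.
The largest is F♯3 to C𝄪4, an augmented fifth (8 semitones).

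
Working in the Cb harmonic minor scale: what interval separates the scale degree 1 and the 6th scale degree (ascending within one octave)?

m6

Spelling the Cb harmonic minor scale: Cb Db Ebb Fb Gb Abb Bb.
Scale degree 1 = Cb; 6th degree = Abb.
From Cb to Abb: 8 semitones over a sixth = minor.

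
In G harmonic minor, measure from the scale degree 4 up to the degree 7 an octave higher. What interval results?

augmented eleventh

G harmonic minor: G A Bb C D Eb F#.
So we need the interval from C up to F#.
11 letter names make it an eleventh; at 18 semitones (a half step wider than perfect) the quality is augmented.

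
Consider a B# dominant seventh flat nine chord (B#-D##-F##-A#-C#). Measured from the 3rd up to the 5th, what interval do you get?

m3

That puts D## below F##.
From D## to F##: 3 semitones over a third = minor.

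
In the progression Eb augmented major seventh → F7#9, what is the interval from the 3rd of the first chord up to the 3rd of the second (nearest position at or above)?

The 3rd of Eb augmented major seventh is G; the 3rd of F7#9 is A.
Counting 2 letters and 2 half steps from G gives a major second.

major second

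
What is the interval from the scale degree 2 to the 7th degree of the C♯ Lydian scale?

C♯ lydian: C♯ D♯ E♯ F𝄪 G♯ A♯ B♯.
That puts D♯ below B♯.
Counting 6 letters and 9 half steps from D♯ gives a major sixth.

major sixth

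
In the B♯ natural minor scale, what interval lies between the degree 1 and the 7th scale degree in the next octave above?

B♯ natural minor: B♯ C𝄪 D♯ E♯ F𝄪 G♯ A♯.
The degree 1 is B♯ and the scale degree 7 (up an octave) is A♯.
From B♯ to A♯: 22 semitones over a fourteenth = minor.

minor fourteenth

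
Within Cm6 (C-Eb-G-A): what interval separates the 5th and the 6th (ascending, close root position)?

major second

The 5th is G and the 6th is A.
G up to A spans 2 letter names and 2 semitones — a major second.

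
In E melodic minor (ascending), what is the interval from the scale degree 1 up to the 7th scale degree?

M7

Spelling E melodic minor (ascending): E F# G A B C# D#.
The scale degree 1 is E and the 7th degree is D#.
Counting 7 letters and 11 half steps from E gives a major seventh.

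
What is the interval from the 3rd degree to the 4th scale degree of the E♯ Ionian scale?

The scale runs E♯ F𝄪 G𝄪 A♯ B♯ C𝄪 D𝄪.
3rd degree = G𝄪; 4th scale degree = A♯.
From G𝄪 to A♯: 1 semitone over a second = minor.

minor 2nd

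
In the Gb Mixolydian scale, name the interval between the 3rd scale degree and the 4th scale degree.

minor second

Spelling the Gb Mixolydian scale: Gb Ab Bb Cb Db Eb Fb.
That puts Bb below Cb.
2 letter names make it a second; at 1 semitone (a half step narrower than major) the quality is minor.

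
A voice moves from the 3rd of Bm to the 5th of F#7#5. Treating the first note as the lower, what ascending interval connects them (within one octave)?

Bm has D as its 3rd, and F#7#5 has C## as its 5th.
From D to C##: 12 semitones over a seventh = augmented.

augmented seventh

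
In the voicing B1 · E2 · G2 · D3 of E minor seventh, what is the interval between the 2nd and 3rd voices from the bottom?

Those voices are E2 and G2.
From E to G: 3 semitones over a third = minor.

minor third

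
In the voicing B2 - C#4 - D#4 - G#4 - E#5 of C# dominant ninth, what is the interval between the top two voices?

Those voices are G#4 and E#5.
From G# to E# is 9 semitones, exactly the major sixth.

M6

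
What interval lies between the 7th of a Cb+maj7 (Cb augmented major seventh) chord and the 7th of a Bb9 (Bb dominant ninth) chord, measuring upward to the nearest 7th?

minor 7th

Cb+maj7 (Cb augmented major seventh) has Bb as its 7th, and Bb9 (Bb dominant ninth) has Ab as its 7th.
From Bb to Ab: 10 semitones over a seventh = minor.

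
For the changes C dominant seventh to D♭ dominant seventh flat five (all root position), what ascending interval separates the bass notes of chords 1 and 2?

The roots are C and D♭.
C up to D♭ is 1 semitone, a half step narrower than a major second, so the interval is minor.

m2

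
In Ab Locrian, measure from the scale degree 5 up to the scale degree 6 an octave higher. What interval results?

Ab locrian: Ab Bbb Cb Db Ebb Fb Gb.
That puts Ebb below Fb.
Ebb up to Fb spans 9 letter names and 14 semitones — a major ninth.

M9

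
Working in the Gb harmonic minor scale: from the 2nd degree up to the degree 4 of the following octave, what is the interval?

Spelling the Gb harmonic minor scale: Gb Ab Bbb Cb Db Ebb F.
That puts Ab below Cb.
10 letter names make it a tenth; at 15 semitones (a half step narrower than major) the quality is minor.

minor tenth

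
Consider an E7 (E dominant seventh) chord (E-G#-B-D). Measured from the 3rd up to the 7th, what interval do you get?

3rd = G#; 7th = D.
From G# to D: 6 semitones over a fifth = diminished.
That tritone between 3rd and 7th is what gives the dominant seventh its pull toward resolution.

diminished 5th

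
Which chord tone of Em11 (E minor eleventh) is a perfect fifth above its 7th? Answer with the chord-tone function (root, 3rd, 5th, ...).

11th

The chord tones of Em11 are E–G–B–D–F♯–A.
The 7th is D. A perfect fifth above D is A.
A is the chord's 11th.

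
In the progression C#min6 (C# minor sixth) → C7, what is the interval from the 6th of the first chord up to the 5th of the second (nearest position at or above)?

The 6th of C#min6 (C# minor sixth) is A#; the 5th of C7 is G.
From A# to G: 9 semitones over a seventh = diminished.

d7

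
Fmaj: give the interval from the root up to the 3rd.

major third

The chord tones of F major are F–A–C.
The root is F and the 3rd is A.
Counting 3 letters and 4 half steps from F gives a major third.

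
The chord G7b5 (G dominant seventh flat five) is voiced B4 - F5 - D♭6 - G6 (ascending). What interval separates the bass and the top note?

minor thirteenth

The outer voices are B4 and G6.
13 letter names make it a thirteenth; at 20 semitones (a half step narrower than major) the quality is minor.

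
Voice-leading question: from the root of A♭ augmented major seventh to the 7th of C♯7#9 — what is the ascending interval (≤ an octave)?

A2

The root of A♭ augmented major seventh is A♭; the 7th of C♯7#9 is B.
From A♭ to B: 3 semitones over a second = augmented.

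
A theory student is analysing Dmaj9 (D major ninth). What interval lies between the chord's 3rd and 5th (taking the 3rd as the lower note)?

minor 3rd

Spelling the chord: D-F#-A-C#-E.
So we need the interval from F# up to A.
3 letter names make it a third; at 3 semitones (a half step narrower than major) the quality is minor.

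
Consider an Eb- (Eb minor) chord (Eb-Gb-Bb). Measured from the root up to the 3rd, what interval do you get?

minor 3rd

The root is Eb and the 3rd is Gb.
Eb up to Gb is 3 semitones, a half step narrower than a major third, so the interval is minor.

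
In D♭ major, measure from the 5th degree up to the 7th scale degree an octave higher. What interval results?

major 10th

Spelling D♭ major: D♭ E♭ F G♭ A♭ B♭ C.
That puts A♭ below C.
From A♭ to C is 16 semitones, exactly the major tenth.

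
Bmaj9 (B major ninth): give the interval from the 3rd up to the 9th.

minor 7th

Bmaj9 (B major ninth): B–D♯–F♯–A♯–C♯.
So we need the interval from D♯ up to C♯.
7 letter names make it a seventh; at 10 semitones (a half step narrower than major) the quality is minor.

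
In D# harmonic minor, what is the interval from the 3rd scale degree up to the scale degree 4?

major 2nd

Spelling D# harmonic minor: D# E# F# G# A# B C##.
The 3rd scale degree is F# and the 4th degree is G#.
Counting 2 letters and 2 half steps from F# gives a major second.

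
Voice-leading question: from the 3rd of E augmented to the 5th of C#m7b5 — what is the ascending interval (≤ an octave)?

The 3rd of E augmented is G#; the 5th of C#m7b5 is G.
G# up to G is 11 semitones, a half step narrower than a perfect octave, so the interval is diminished.

diminished 8th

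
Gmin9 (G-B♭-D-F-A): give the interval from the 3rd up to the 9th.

So we need the interval from B♭ up to A.
B♭ up to A spans 7 letter names and 11 semitones — a major seventh.

major seventh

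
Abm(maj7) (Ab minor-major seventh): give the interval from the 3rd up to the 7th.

augmented fifth

Spelling the chord: Ab–Cb–Eb–G.
So we need the interval from Cb up to G.
Cb up to G is 8 semitones, a half step wider than a perfect fifth, so the interval is augmented.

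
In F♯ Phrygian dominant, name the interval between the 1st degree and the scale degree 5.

Spelling F♯ Phrygian dominant: F♯ G A♯ B C♯ D E.
That puts F♯ below C♯.
From F♯ to C♯ is 7 semitones, exactly the perfect fifth.

perfect fifth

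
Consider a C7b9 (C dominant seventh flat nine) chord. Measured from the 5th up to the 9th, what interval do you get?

diminished fifth

The chord tones of C7b9 are C E G Bb Db.
That puts G below Db.
G up to Db is 6 semitones, a half step narrower than a perfect fifth, so the interval is diminished.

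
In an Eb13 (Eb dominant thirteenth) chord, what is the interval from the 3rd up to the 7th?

diminished fifth

Eb dominant thirteenth is spelled Eb–G–Bb–Db–F–C.
So we need the interval from G up to Db.
G up to Db is 6 semitones, a half step narrower than a perfect fifth, so the interval is diminished.
This 3–7 tritone is the characteristic tension at the heart of the dominant sound.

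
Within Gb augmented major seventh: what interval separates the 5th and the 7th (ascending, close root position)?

Spelling the chord: Gb-Bb-D-F.
That puts D below F.
D up to F is 3 semitones, a half step narrower than a major third, so the interval is minor.

minor third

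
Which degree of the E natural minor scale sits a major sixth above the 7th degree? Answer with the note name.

The scale is E F♯ G A B C D.
The 7th degree is D; a major sixth above that is B — scale degree 5.

B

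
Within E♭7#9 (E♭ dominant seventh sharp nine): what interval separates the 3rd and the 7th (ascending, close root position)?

The chord tones of E♭7#9 are E♭, G, B♭, D♭, F♯.
So we need the interval from G up to D♭.
From G to D♭: 6 semitones over a fifth = diminished.

diminished fifth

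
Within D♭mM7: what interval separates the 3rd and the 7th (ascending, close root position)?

augmented fifth

The chord tones of D♭m(maj7) are D♭–F♭–A♭–C.
That puts F♭ below C.
5 letter names make it a fifth; at 8 semitones (a half step wider than perfect) the quality is augmented.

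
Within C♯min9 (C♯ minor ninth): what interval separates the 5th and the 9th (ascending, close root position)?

C♯min9: C♯, E, G♯, B, D♯.
So we need the interval from G♯ up to D♯.
Counting 5 letters and 7 half steps from G♯ gives a perfect fifth.

perfect fifth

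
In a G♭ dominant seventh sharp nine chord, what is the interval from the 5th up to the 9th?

augmented 5th

The chord tones of G♭7#9 (G♭ dominant seventh sharp nine) are G♭–B♭–D♭–F♭–A.
That puts D♭ below A.
5 letter names make it a fifth; at 8 semitones (a half step wider than perfect) the quality is augmented.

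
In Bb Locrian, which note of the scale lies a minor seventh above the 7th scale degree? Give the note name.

Gb

The scale is Bb Cb Db Eb Fb Gb Ab.
The 7th scale degree is Ab; a minor seventh above that is Gb — scale degree 6.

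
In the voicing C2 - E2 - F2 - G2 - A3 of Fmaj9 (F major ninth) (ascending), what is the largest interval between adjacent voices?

Adjacent intervals: C2→E2 = major third; E2→F2 = minor second; F2→G2 = major second; G2→A3 = major ninth.
The largest is G2 to A3, a major ninth (14 semitones).

major ninth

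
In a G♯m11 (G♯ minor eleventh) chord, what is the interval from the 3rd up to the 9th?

Spelling the chord: G♯–B–D♯–F♯–A♯–C♯.
That puts B below A♯.
B up to A♯ spans 7 letter names and 11 semitones — a major seventh.

M7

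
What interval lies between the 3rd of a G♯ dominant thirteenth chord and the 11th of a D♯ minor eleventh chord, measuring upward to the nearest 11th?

minor sixth

The 3rd of G♯ dominant thirteenth is B♯; the 11th of D♯ minor eleventh is G♯.
B♯ up to G♯ is 8 semitones, a half step narrower than a major sixth, so the interval is minor.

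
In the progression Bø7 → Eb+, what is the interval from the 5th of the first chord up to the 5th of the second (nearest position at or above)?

Bø7 has F as its 5th, and Eb+ has B as its 5th.
F up to B is 6 semitones, a half step wider than a perfect fourth, so the interval is augmented.

augmented fourth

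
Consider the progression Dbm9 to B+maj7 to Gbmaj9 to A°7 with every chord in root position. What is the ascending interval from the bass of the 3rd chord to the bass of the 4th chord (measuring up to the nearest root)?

The roots are Gb and A.
From Gb to A: 3 semitones over a second = augmented.

A2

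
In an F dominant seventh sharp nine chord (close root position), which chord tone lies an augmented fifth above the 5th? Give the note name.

Spelling the chord: F-A-C-E♭-G♯.
The 5th is C. An augmented fifth above C is G♯.
G♯ is the chord's 9th.

G#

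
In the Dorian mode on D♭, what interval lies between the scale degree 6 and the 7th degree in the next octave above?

D♭ dorian: D♭ E♭ F♭ G♭ A♭ B♭ C♭.
That puts B♭ below C♭.
B♭ up to C♭ is 13 semitones, a half step narrower than a major ninth, so the interval is minor.

minor ninth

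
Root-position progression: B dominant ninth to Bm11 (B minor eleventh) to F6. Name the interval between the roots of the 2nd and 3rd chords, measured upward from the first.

The roots are B and F.
5 letter names make it a fifth; at 6 semitones (a half step narrower than perfect) the quality is diminished.

d5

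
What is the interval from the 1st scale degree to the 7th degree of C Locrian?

minor seventh

Spelling C Locrian: C Db Eb F Gb Ab Bb.
So we need the interval from C up to Bb.
7 letter names make it a seventh; at 10 semitones (a half step narrower than major) the quality is minor.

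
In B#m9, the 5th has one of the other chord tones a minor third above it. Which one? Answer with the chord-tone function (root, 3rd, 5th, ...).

7th

The chord tones of B#m9 (B# minor ninth) are B#, D#, F##, A#, C##.
The 5th is F##. A minor third above F## is A#.
A# is the chord's 7th.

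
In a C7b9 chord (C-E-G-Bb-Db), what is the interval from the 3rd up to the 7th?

diminished 5th

That puts E below Bb.
E up to Bb is 6 semitones, a half step narrower than a perfect fifth, so the interval is diminished.
That tritone between 3rd and 7th is what gives the dominant seventh its pull toward resolution.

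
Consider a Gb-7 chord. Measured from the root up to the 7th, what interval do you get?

Spelling the chord: Gb–Bbb–Db–Fb.
The root is Gb and the 7th is Fb.
7 letter names make it a seventh; at 10 semitones (a half step narrower than major) the quality is minor.

minor seventh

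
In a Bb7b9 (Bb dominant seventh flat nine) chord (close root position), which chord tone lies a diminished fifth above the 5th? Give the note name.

Bb7b9: Bb D F Ab Cb.
The 5th is F. A diminished fifth above F is Cb.
Cb is the chord's 9th.

Cb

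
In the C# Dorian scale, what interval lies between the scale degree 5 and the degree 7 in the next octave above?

minor tenth

Spelling the C# Dorian scale: C# D# E F# G# A# B.
So we need the interval from G# up to B.
From G# to B: 15 semitones over a tenth = minor.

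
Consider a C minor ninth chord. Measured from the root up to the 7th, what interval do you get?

minor seventh

The chord tones of Cmin9 (C minor ninth) are C–Eb–G–Bb–D.
So we need the interval from C up to Bb.
C up to Bb is 10 semitones, a half step narrower than a major seventh, so the interval is minor.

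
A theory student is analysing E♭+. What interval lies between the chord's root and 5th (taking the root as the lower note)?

Spelling the chord: E♭-G-B.
That puts E♭ below B.
E♭ up to B is 8 semitones, a half step wider than a perfect fifth, so the interval is augmented.

augmented 5th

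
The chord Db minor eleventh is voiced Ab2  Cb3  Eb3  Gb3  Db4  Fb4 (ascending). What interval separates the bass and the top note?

The outer voices are Ab2 and Fb4.
Ab up to Fb is 20 semitones, a half step narrower than a major thirteenth, so the interval is minor.

minor thirteenth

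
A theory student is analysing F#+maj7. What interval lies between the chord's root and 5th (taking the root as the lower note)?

The chord tones of F# augmented major seventh are F#-A#-C##-E#.
So we need the interval from F# up to C##.
F# up to C## is 8 semitones, a half step wider than a perfect fifth, so the interval is augmented.

augmented fifth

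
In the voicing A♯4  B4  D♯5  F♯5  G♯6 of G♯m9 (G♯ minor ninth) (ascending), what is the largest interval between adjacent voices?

major 9th

Adjacent intervals: A♯4→B4 = minor second; B4→D♯5 = major third; D♯5→F♯5 = minor third; F♯5→G♯6 = major ninth.
The largest is F♯5 to G♯6, a major ninth (14 semitones).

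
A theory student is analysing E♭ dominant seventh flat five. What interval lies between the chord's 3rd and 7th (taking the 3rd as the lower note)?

d5

Spelling the chord: E♭ G B𝄫 D♭.
So we need the interval from G up to D♭.
G up to D♭ is 6 semitones, a half step narrower than a perfect fifth, so the interval is diminished.
That tritone between 3rd and 7th is what gives the dominant seventh its pull toward resolution.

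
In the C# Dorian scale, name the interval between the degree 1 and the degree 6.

major sixth

C# dorian: C# D# E F# G# A# B.
That puts C# below A#.
From C# to A# is 9 semitones, exactly the major sixth.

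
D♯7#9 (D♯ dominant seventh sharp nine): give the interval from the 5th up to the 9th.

D♯7#9 is spelled D♯, F𝄪, A♯, C♯, E𝄪.
That puts A♯ below E𝄪.
5 letter names make it a fifth; at 8 semitones (a half step wider than perfect) the quality is augmented.

augmented fifth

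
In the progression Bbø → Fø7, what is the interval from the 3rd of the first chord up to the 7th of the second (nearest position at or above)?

major 2nd

The 3rd of Bbø is Db; the 7th of Fø7 is Eb.
From Db to Eb is 2 semitones, exactly the major second.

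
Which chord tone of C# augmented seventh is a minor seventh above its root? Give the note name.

B

C# augmented seventh: C#, E#, G##, B.
The root is C#. A minor seventh above C# is B.
B is the chord's 7th.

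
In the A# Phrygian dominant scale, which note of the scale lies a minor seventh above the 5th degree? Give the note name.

The scale is A# B C## D# E# F# G#.
The 5th degree is E#; a minor seventh above that is D# — scale degree 4.

D#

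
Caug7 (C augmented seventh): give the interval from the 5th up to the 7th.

Spelling the chord: C E G♯ B♭.
The 5th is G♯ and the 7th is B♭.
From G♯ to B♭: 2 semitones over a third = diminished.

diminished 3rd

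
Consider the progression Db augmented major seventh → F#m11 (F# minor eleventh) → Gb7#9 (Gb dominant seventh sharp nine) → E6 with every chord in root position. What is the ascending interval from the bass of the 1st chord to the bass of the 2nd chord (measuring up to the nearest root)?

A3

The roots are Db and F#.
From Db to F#: 5 semitones over a third = augmented.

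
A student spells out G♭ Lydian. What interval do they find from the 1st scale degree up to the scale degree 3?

M3

The scale runs G♭ A♭ B♭ C D♭ E♭ F.
1st scale degree = G♭; scale degree 3 = B♭.
From G♭ to B♭ is 4 semitones, exactly the major third.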